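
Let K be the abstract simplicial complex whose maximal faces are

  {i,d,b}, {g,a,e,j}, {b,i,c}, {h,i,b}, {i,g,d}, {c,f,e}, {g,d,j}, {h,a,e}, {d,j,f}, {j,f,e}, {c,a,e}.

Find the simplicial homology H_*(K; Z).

K has 10 vertices, 24 edges, 14 triangles, 1 3-simplex.
rank ∂_0 = 0, rank ∂_1 = 9 ⇒ b_0 = 10 − 0 − 9 = 1; all invariant factors of ∂_1 are 1 so no torsion. So H_0 ≅ Z.
rank ∂_1 = 9, rank ∂_2 = 13 ⇒ b_1 = 24 − 9 − 13 = 2; all invariant factors of ∂_2 are 1 so no torsion. So H_1 ≅ Z^2.
rank ∂_2 = 13, rank ∂_3 = 1 ⇒ b_2 = 14 − 13 − 1 = 0; all invariant factors of ∂_3 are 1 so no torsion. So H_2 ≅ 0.
rank ∂_3 = 1, rank ∂_4 = 0 ⇒ b_3 = 1 − 1 − 0 = 0. So H_3 ≅ 0.

H_0 ≅ Z,  H_1 ≅ Z^2,  H_2 = 0,  H_3 = 0.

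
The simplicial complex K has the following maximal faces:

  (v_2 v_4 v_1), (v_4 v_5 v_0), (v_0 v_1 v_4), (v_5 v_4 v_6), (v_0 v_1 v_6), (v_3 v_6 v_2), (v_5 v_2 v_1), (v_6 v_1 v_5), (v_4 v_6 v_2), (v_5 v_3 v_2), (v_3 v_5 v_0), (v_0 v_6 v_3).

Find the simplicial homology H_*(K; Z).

K has 7 vertices, 18 edges, 12 triangles.
rank ∂_0 = 0, rank ∂_1 = 6 ⇒ b_0 = 7 − 0 − 6 = 1; all invariant factors of ∂_1 are 1 so no torsion. So H_0 = Z.
rank ∂_1 = 6, rank ∂_2 = 12 ⇒ b_1 = 18 − 6 − 12 = 0; ∂_2 has invariant factor(s) [2] giving torsion. So H_1 = Z/2.
rank ∂_2 = 12, rank ∂_3 = 0 ⇒ b_2 = 12 − 12 − 0 = 0. So H_2 = 0.

H_0 = Z,  H_1 = Z/2,  H_2 = 0.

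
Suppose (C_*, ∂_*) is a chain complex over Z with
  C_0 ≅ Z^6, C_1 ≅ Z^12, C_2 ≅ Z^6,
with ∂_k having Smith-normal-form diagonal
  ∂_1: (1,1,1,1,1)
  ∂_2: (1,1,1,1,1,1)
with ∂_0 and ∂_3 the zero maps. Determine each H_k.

H_0: b_0 = 6 − 0 − 5 = 1; torsion from ∂_1 factors > 1: none. So H_0 = Z.
H_1: b_1 = 12 − 5 − 6 = 1; torsion from ∂_2 factors > 1: none. So H_1 = Z.
H_2: b_2 = 6 − 6 − 0 = 0; torsion from ∂_3 factors > 1: none. So H_2 = 0.

H_0 = Z,  H_1 = Z,  H_2 = 0.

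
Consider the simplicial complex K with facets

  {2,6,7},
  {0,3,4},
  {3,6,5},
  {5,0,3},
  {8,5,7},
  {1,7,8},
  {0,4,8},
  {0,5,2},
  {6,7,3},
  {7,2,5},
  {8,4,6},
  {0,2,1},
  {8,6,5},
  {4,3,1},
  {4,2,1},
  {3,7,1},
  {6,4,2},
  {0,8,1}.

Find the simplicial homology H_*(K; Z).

H_0 ≅ Z,  H_1 ≅ Z ⊕ Z_2,  H_2 = 0.

K has 9 vertices, 27 edges, 18 triangles.
rank ∂_0 = 0, rank ∂_1 = 8 ⇒ b_0 = 9 − 0 − 8 = 1; all invariant factors of ∂_1 are 1 so no torsion. So H_0 = Z.
rank ∂_1 = 8, rank ∂_2 = 18 ⇒ b_1 = 27 − 8 − 18 = 1; ∂_2 has invariant factor(s) [2] giving torsion. So H_1 = Z ⊕ Z_2.
rank ∂_2 = 18, rank ∂_3 = 0 ⇒ b_2 = 18 − 18 − 0 = 0. So H_2 = 0.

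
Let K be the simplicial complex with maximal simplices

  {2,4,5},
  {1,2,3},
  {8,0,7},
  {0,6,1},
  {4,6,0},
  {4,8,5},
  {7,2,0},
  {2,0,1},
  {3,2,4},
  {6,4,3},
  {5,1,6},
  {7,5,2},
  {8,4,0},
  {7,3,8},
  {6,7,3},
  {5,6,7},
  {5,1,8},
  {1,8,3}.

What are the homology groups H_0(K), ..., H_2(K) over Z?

H_0 = Z,  H_1 = Z^2,  H_2 = Z.

We work with the vertex ordering 0 < 1 < 2 < 3 < 4 < 5 < 6 < 7 < 8. The simplices of K, each written with vertices in increasing order, are:

  0-simplices (9): [0], [1], [2], [3], [4], [5], [6], [7], [8]
  1-simplices (27): (27 of them)
  2-simplices (18): [0,1,2], [0,1,6], [0,2,7], [0,4,6], [0,4,8], [0,7,8], [1,2,3], [1,3,8], [1,5,6], [1,5,8], [2,3,4], [2,4,5], [2,5,7], [3,4,6], [3,6,7], [3,7,8], [4,5,8], [5,6,7]

giving chain groups C_0 ≅ Z^9, C_1 ≅ Z^27, C_2 ≅ Z^18.

The boundary map ∂_1: C_1 → C_0 is given by ∂[p,q] = [q] − [p]. For instance
  ∂[7,8] = [8] − [7].
The resulting 9×27 matrix has rank 8, and its Smith normal form has invariant factors (1,1,1,1,1,1,1,1).

Boundary ∂_2: C_2 → C_1 maps a triangle to the signed sum of its edges. For instance
  ∂[2,4,5] = [4,5] − [2,5] + [2,4],
  ∂[0,2,7] = [2,7] − [0,7] + [0,2].
The 27×18 boundary matrix has rank 17 and Smith normal form diag(1,1,1,1,1,1,1,1,1,1,1,1,1,1,1,1,1).

Now H_k = ker ∂_k / im ∂_{k+1}, so:

  H_0: rank C_0 − rank ∂_1 = 9 − 8 = 1, and the invariant factors of ∂_1 are all 1, so H_0 ≅ Z.
  H_1: rank ker ∂_1 − rank ∂_2 = (27 − 8) − 17 = 2, and the invariant factors of ∂_2 are all 1, so H_1 ≅ Z^2.
  H_2: rank ker ∂_2 − rank ∂_3 = (18 − 17) − 0 = 1, and there is no ∂_3, so H_2 ≅ Z.

As a check, the Euler characteristic is 9 − 27 + 18 = 0, which agrees with 1 − 2 + 1 = 0.
(K is a triangulation of the torus T^2.)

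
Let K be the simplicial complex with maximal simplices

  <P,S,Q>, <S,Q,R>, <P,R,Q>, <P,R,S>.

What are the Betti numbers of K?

b_0 = 1, b_1 = 0, b_2 = 1.

Fix the vertex order P < Q < R < S and write every simplex with vertices in increasing order. Then dim K = 2 and the simplices of K are:

  0-simplices (4): P, Q, R, S
  1-simplices (6): PQ, PR, PS, QR, QS, RS
  2-simplices (4): PQR, PQS, PRS, QRS

Hence C_0 ≅ Z^4, C_1 ≅ Z^6, C_2 ≅ Z^4.

The boundary map ∂_1: C_1 → C_0 maps an edge to its endpoints' difference, ∂[p,q] = q − p. For instance
  ∂RS = S − R.
The 4×6 boundary matrix has rank 3 and Smith normal form diag(1,1,1).

∂_2: C_2 → C_1 sends each 2-simplex [p,q,r] to [q,r] − [p,r] + [p,q]. For instance
  ∂PQS = QS − PS + PQ,
  ∂QRS = RS − QS + QR.
This gives a 6×4 integer matrix of rank 3; reducing to Smith normal form yields diagonal entries (1,1,1).

Computing H_k = (kernel of ∂_k) / (image of ∂_{k+1}):

  H_0: rank C_0 − rank ∂_1 = 4 − 3 = 1, and the invariant factors of ∂_1 are all 1, so H_0 = Z.
  H_1: rank ker ∂_1 − rank ∂_2 = (6 − 3) − 3 = 0, and the invariant factors of ∂_2 are all 1, so H_1 = 0.
  H_2: rank ker ∂_2 − rank ∂_3 = (4 − 3) − 0 = 1, and there is no ∂_3, so H_2 = Z.

As a check, the Euler characteristic is 4 − 6 + 4 = 2, which agrees with 1 − 0 + 1 = 2.

Hence the Betti numbers are b_0 = 1, b_1 = 0, b_2 = 1.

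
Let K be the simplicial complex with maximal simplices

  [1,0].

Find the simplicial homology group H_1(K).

H_1 = 0.

Order the vertices as 0 < 1. Listing each simplex with vertices in this order, K has dimension 1 with simplices:

  0-simplices (2): [0], [1]
  1-simplices (1): [0,1]

giving chain groups C_0 ≅ Z^2, C_1 ≅ Z^1.

Boundary ∂_1: C_1 → C_0 sends each edge [p,q] (with p < q) to q − p. For instance
  ∂[0,1] = [1] − [0].
The 2×1 boundary matrix has rank 1 and Smith normal form diag(1).

Computing H_k = (kernel of ∂_k) / (image of ∂_{k+1}):

  H_1: rank ker ∂_1 − rank ∂_2 = (1 − 1) − 0 = 0, and there is no ∂_2, so H_1 ≅ 0.

(K is a triangulation of the 1-simplex.)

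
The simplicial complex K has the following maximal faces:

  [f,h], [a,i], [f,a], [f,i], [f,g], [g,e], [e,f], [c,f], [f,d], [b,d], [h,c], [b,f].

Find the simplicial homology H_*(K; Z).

Fix the vertex order a < b < c < d < e < f < g < h < i and write every simplex with vertices in increasing order. Then dim K = 1 and the simplices of K are:

  0-simplices (9): a, b, c, d, e, f, g, h, i
  1-simplices (12): af, ai, bd, bf, cf, ch, df, ef, eg, fg, fh, fi

so the chain groups are C_0 ≅ Z^9, C_1 ≅ Z^12.

The boundary map ∂_1: C_1 → C_0 is given by ∂[p,q] = [q] − [p]. For instance
  ∂bd = d − b.
The 9×12 boundary matrix has rank 8 and Smith normal form diag(1,1,1,1,1,1,1,1).

Reading off H_k = ker ∂_k / im ∂_{k+1}:

  H_0: rank C_0 − rank ∂_1 = 9 − 8 = 1, and the invariant factors of ∂_1 are all 1, so H_0 ≅ Z.
  H_1: rank ker ∂_1 − rank ∂_2 = (12 − 8) − 0 = 4, and there is no ∂_2, so H_1 ≅ Z^4.

As a check, the Euler characteristic is 9 − 12 = -3, which agrees with 1 − 4 = -3.

H_0 ≅ Z,  H_1 ≅ Z^4.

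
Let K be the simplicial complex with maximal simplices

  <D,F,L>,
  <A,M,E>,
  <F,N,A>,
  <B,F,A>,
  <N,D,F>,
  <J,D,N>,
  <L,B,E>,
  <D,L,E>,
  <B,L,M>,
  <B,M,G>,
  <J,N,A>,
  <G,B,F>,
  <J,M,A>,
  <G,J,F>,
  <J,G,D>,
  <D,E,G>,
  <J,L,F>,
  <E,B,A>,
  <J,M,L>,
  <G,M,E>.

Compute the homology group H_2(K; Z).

Fix the vertex order A < B < D < E < F < G < J < L < M < N and write every simplex with vertices in increasing order. Then dim K = 2 and the simplices of K are:

  0-simplices (10): A, B, D, E, F, G, J, L, M, N
  1-simplices (30): AB, AE, AF, AJ, AM, AN, BE, BF, BG, BL, BM, DE, DF, DG, DJ, DL, DN, EG, EL, EM, FG, FJ, FL, FN, GJ, GM, JL, JM, JN, LM
  2-simplices (20): ABE, ABF, AEM, AFN, AJM, AJN, BEL, BFG, BGM, BLM, DEG, DEL, DFL, DFN, DGJ, DJN, EGM, FGJ, FJL, JLM

so the chain groups are C_0 ≅ Z^10, C_1 ≅ Z^30, C_2 ≅ Z^20.

The boundary map ∂_1: C_1 → C_0 sends each edge [p,q] (with p < q) to q − p.
The resulting 10×30 matrix has rank 9, and its Smith normal form has invariant factors (1,1,1,1,1,1,1,1,1).

The boundary map ∂_2: C_2 → C_1 acts by ∂[p,q,r] = [q,r] − [p,r] + [p,q]. For instance
  ∂FGJ = GJ − FJ + FG,
  ∂AEM = EM − AM + AE.
As a 30×20 matrix over Z this has rank 20, with invariant factors (1,1,1,1,1,1,1,1,1,1,1,1,1,1,1,1,1,1,1,2).

From H_k ≅ ker(∂_k) / im(∂_{k+1}) we obtain:

  H_2: rank ker ∂_2 − rank ∂_3 = (20 − 20) − 0 = 0, and there is no ∂_3, so H_2 = 0.

(K is a triangulation of the Klein bottle.)

H_2 ≅ 0.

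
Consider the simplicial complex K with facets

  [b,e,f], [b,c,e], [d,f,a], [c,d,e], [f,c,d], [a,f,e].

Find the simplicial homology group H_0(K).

H_0 ≅ Z.

We work with the vertex ordering a < b < c < d < e < f. The simplices of K, each written with vertices in increasing order, are:

  0-simplices (6): a, b, c, d, e, f
  1-simplices (12): ad, ae, af, bc, be, bf, cd, ce, cf, de, df, ef
  2-simplices (6): adf, aef, bce, bef, cde, cdf

Hence C_0 ≅ Z^6, C_1 ≅ Z^12, C_2 ≅ Z^6.

∂_1: C_1 → C_0 maps an edge to its endpoints' difference, ∂[p,q] = q − p.
This gives a 6×12 integer matrix of rank 5; reducing to Smith normal form yields diagonal entries (1,1,1,1,1).

∂_2: C_2 → C_1 sends each 2-simplex [p,q,r] to [q,r] − [p,r] + [p,q]. For instance
  ∂adf = df − af + ad,
  ∂bce = ce − be + bc.
The 12×6 boundary matrix has rank 6 and Smith normal form diag(1,1,1,1,1,1).

Computing H_k = (kernel of ∂_k) / (image of ∂_{k+1}):

  H_0: rank C_0 − rank ∂_1 = 6 − 5 = 1, and the invariant factors of ∂_1 are all 1, so H_0 = Z.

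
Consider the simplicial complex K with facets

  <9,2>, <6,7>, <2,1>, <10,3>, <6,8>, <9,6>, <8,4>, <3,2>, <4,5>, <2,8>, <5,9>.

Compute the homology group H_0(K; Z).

We work with the vertex ordering 1 < 2 < 3 < 4 < 5 < 6 < 7 < 8 < 9 < 10. The simplices of K, each written with vertices in increasing order, are:

  0-simplices (10): [1], [2], [3], [4], [5], [6], [7], [8], [9], [10]
  1-simplices (11): [1,2], [2,3], [2,8], [2,9], [3,10], [4,5], [4,8], [5,9], [6,7], [6,8], [6,9]

Hence C_0 ≅ Z^10, C_1 ≅ Z^11.

∂_1: C_1 → C_0 sends each edge [p,q] (with p < q) to q − p.
As a 10×11 matrix over Z this has rank 9, with invariant factors (1,1,1,1,1,1,1,1,1).

Now H_k = ker ∂_k / im ∂_{k+1}, so:

  H_0: rank C_0 − rank ∂_1 = 10 − 9 = 1, and the invariant factors of ∂_1 are all 1, so H_0 ≅ Z.

H_0 = Z.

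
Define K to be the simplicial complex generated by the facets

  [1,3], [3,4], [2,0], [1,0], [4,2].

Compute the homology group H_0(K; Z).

Fix the vertex order 0 < 1 < 2 < 3 < 4 and write every simplex with vertices in increasing order. Then dim K = 1 and the simplices of K are:

  0-simplices (5): [0], [1], [2], [3], [4]
  1-simplices (5): [0,1], [0,2], [1,3], [2,4], [3,4]

giving chain groups C_0 ≅ Z^5, C_1 ≅ Z^5.

Boundary ∂_1: C_1 → C_0 sends each edge [p,q] (with p < q) to q − p. For instance
  ∂[0,2] = [2] − [0].
This gives a 5×5 integer matrix of rank 4; reducing to Smith normal form yields diagonal entries (1,1,1,1).

Reading off H_k = ker ∂_k / im ∂_{k+1}:

  H_0: rank C_0 − rank ∂_1 = 5 − 4 = 1, and the invariant factors of ∂_1 are all 1, so H_0 = Z.

H_0 = Z.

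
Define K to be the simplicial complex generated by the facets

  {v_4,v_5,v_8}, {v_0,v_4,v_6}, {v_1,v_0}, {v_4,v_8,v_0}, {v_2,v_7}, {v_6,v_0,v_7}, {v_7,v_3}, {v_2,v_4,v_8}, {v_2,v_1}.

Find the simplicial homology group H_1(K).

Take the total order v_0 < v_1 < v_2 < v_3 < v_4 < v_5 < v_6 < v_7 < v_8 on the vertex set. Then K (dimension 2) consists of the simplices:

  0-simplices (9): [v_0], [v_1], [v_2], [v_3], [v_4], [v_5], [v_6], [v_7], [v_8]
  1-simplices (15): (15 of them)
  2-simplices (5): [v_0,v_4,v_6], [v_0,v_4,v_8], [v_0,v_6,v_7], [v_2,v_4,v_8], [v_4,v_5,v_8]

Hence C_0 ≅ Z^9, C_1 ≅ Z^15, C_2 ≅ Z^5.

∂_1: C_1 → C_0 maps an edge to its endpoints' difference, ∂[p,q] = q − p.
As a 9×15 matrix over Z this has rank 8, with invariant factors (1,1,1,1,1,1,1,1).

Boundary ∂_2: C_2 → C_1 maps a triangle to the signed sum of its edges. For instance
  ∂[v_0,v_4,v_6] = [v_4,v_6] − [v_0,v_6] + [v_0,v_4],
  ∂[v_0,v_6,v_7] = [v_6,v_7] − [v_0,v_7] + [v_0,v_6].
This gives a 15×5 integer matrix of rank 5; reducing to Smith normal form yields diagonal entries (1,1,1,1,1).

Computing H_k = (kernel of ∂_k) / (image of ∂_{k+1}):

  H_1: rank ker ∂_1 − rank ∂_2 = (15 − 8) − 5 = 2, and the invariant factors of ∂_2 are all 1, so H_1 ≅ Z^2.

H_1 = Z^2.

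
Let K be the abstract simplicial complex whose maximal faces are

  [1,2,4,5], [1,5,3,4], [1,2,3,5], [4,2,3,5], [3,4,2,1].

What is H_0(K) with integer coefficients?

H_0 ≅ Z.

We work with the vertex ordering 1 < 2 < 3 < 4 < 5. The simplices of K, each written with vertices in increasing order, are:

  0-simplices (5): [1], [2], [3], [4], [5]
  1-simplices (10): [1,2], [1,3], [1,4], [1,5], [2,3], [2,4], [2,5], [3,4], [3,5], [4,5]
  2-simplices (10): [1,2,3], [1,2,4], [1,2,5], [1,3,4], [1,3,5], [1,4,5], [2,3,4], [2,3,5], [2,4,5], [3,4,5]
  3-simplices (5): [1,2,3,4], [1,2,3,5], [1,2,4,5], [1,3,4,5], [2,3,4,5]

so the chain groups are C_0 ≅ Z^5, C_1 ≅ Z^10, C_2 ≅ Z^10, C_3 ≅ Z^5.

Boundary ∂_1: C_1 → C_0 maps an edge to its endpoints' difference, ∂[p,q] = q − p. For instance
  ∂[2,3] = [3] − [2].
The resulting 5×10 matrix has rank 4, and its Smith normal form has invariant factors (1,1,1,1).

Boundary ∂_2: C_2 → C_1 sends each 2-simplex [p,q,r] to [q,r] − [p,r] + [p,q]. For instance
  ∂[2,3,5] = [3,5] − [2,5] + [2,3],
  ∂[1,4,5] = [4,5] − [1,5] + [1,4].
This gives a 10×10 integer matrix of rank 6; reducing to Smith normal form yields diagonal entries (1,1,1,1,1,1).

The boundary map ∂_3: C_3 → C_2 sends each 3-simplex σ to the alternating sum Σ_i (−1)^i (σ with its i-th vertex removed). For instance
  ∂[1,2,4,5] = [2,4,5] − [1,4,5] + [1,2,5] − [1,2,4],
  ∂[2,3,4,5] = [3,4,5] − [2,4,5] + [2,3,5] − [2,3,4].
The resulting 10×5 matrix has rank 4, and its Smith normal form has invariant factors (1,1,1,1).

Computing H_k = (kernel of ∂_k) / (image of ∂_{k+1}):

  H_0: rank C_0 − rank ∂_1 = 5 − 4 = 1, and the invariant factors of ∂_1 are all 1, so H_0 ≅ Z.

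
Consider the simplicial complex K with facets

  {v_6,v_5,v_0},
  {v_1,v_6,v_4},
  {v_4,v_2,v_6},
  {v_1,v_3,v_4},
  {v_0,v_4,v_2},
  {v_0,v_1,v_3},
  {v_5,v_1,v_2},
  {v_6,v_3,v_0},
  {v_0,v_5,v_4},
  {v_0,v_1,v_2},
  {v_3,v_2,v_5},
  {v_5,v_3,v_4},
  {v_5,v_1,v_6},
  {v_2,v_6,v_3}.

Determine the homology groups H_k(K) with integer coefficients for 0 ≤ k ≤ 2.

H_0 ≅ Z,  H_1 ≅ Z^2,  H_2 ≅ Z.

We work with the vertex ordering v_0 < v_1 < v_2 < v_3 < v_4 < v_5 < v_6. The simplices of K, each written with vertices in increasing order, are:

  0-simplices (7): [v_0], [v_1], [v_2], [v_3], [v_4], [v_5], [v_6]
  1-simplices (21): (21 of them)
  2-simplices (14): (14 of them)

so the chain groups are C_0 ≅ Z^7, C_1 ≅ Z^21, C_2 ≅ Z^14.

∂_1: C_1 → C_0 maps an edge to its endpoints' difference, ∂[p,q] = q − p. For instance
  ∂[v_0,v_6] = [v_6] − [v_0].
This gives a 7×21 integer matrix of rank 6; reducing to Smith normal form yields diagonal entries (1,1,1,1,1,1).

The boundary map ∂_2: C_2 → C_1 sends each 2-simplex [p,q,r] to [q,r] − [p,r] + [p,q]. For instance
  ∂[v_2,v_3,v_5] = [v_3,v_5] − [v_2,v_5] + [v_2,v_3],
  ∂[v_0,v_2,v_4] = [v_2,v_4] − [v_0,v_4] + [v_0,v_2].
The 21×14 boundary matrix has rank 13 and Smith normal form diag(1,1,1,1,1,1,1,1,1,1,1,1,1).

Computing H_k = (kernel of ∂_k) / (image of ∂_{k+1}):

  H_0: rank C_0 − rank ∂_1 = 7 − 6 = 1, and the invariant factors of ∂_1 are all 1, so H_0 ≅ Z.
  H_1: rank ker ∂_1 − rank ∂_2 = (21 − 6) − 13 = 2, and the invariant factors of ∂_2 are all 1, so H_1 ≅ Z^2.
  H_2: rank ker ∂_2 − rank ∂_3 = (14 − 13) − 0 = 1, and there is no ∂_3, so H_2 ≅ Z.

(K is a triangulation of the torus T^2.)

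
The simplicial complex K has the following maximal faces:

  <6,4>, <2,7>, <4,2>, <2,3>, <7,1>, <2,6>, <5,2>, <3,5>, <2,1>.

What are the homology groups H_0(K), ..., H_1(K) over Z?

H_0 = Z,  H_1 = Z^3.

K has 7 vertices, 9 edges.
rank ∂_0 = 0, rank ∂_1 = 6 ⇒ b_0 = 7 − 0 − 6 = 1; all invariant factors of ∂_1 are 1 so no torsion. So H_0 = Z.
rank ∂_1 = 6, rank ∂_2 = 0 ⇒ b_1 = 9 − 6 − 0 = 3. So H_1 = Z^3.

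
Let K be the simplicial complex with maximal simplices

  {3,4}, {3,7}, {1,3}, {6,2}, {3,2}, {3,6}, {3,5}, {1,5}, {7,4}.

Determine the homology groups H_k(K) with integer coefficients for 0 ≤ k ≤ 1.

H_0 ≅ Z,  H_1 ≅ Z^3.

Fix the vertex order 1 < 2 < 3 < 4 < 5 < 6 < 7 and write every simplex with vertices in increasing order. Then dim K = 1 and the simplices of K are:

  0-simplices (7): [1], [2], [3], [4], [5], [6], [7]
  1-simplices (9): [1,3], [1,5], [2,3], [2,6], [3,4], [3,5], [3,6], [3,7], [4,7]

so the chain groups are C_0 ≅ Z^7, C_1 ≅ Z^9.

Boundary ∂_1: C_1 → C_0 sends each edge [p,q] (with p < q) to q − p. For instance
  ∂[3,7] = [7] − [3].
The resulting 7×9 matrix has rank 6, and its Smith normal form has invariant factors (1,1,1,1,1,1).

Computing H_k = (kernel of ∂_k) / (image of ∂_{k+1}):

  H_0: rank C_0 − rank ∂_1 = 7 − 6 = 1, and the invariant factors of ∂_1 are all 1, so H_0 = Z.
  H_1: rank ker ∂_1 − rank ∂_2 = (9 − 6) − 0 = 3, and there is no ∂_2, so H_1 = Z^3.

As a check, the Euler characteristic is 7 − 9 = -2, which agrees with 1 − 3 = -2.
(K is a triangulation of a wedge of 3 circles.)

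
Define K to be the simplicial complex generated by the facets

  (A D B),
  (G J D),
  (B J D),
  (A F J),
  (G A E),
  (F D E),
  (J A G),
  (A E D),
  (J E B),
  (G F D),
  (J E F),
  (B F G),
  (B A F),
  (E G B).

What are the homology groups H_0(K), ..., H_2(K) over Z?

Take the total order A < B < D < E < F < G < J on the vertex set. Then K (dimension 2) consists of the simplices:

  0-simplices (7): A, B, D, E, F, G, J
  1-simplices (21): AB, AD, AE, AF, AG, AJ, BD, BE, BF, BG, BJ, DE, DF, DG, DJ, EF, EG, EJ, FG, FJ, GJ
  2-simplices (14): ABD, ABF, ADE, AEG, AFJ, AGJ, BDJ, BEG, BEJ, BFG, DEF, DFG, DGJ, EFJ

Hence C_0 ≅ Z^7, C_1 ≅ Z^21, C_2 ≅ Z^14.

Boundary ∂_1: C_1 → C_0 is given by ∂[p,q] = [q] − [p]. For instance
  ∂DJ = J − D.
The 7×21 boundary matrix has rank 6 and Smith normal form diag(1,1,1,1,1,1).

Boundary ∂_2: C_2 → C_1 maps a triangle to the signed sum of its edges. For instance
  ∂BEJ = EJ − BJ + BE,
  ∂AGJ = GJ − AJ + AG.
This gives a 21×14 integer matrix of rank 13; reducing to Smith normal form yields diagonal entries (1,1,1,1,1,1,1,1,1,1,1,1,1).

Now H_k = ker ∂_k / im ∂_{k+1}, so:

  H_0: rank C_0 − rank ∂_1 = 7 − 6 = 1, and the invariant factors of ∂_1 are all 1, so H_0 ≅ Z.
  H_1: rank ker ∂_1 − rank ∂_2 = (21 − 6) − 13 = 2, and the invariant factors of ∂_2 are all 1, so H_1 ≅ Z^2.
  H_2: rank ker ∂_2 − rank ∂_3 = (14 − 13) − 0 = 1, and there is no ∂_3, so H_2 ≅ Z.

As a check, the Euler characteristic is 7 − 21 + 14 = 0, which agrees with 1 − 2 + 1 = 0.

H_0 = Z,  H_1 = Z^2,  H_2 = Z.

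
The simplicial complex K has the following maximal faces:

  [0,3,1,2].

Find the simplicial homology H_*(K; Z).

H_0 = Z,  H_1 = 0,  H_2 = 0,  H_3 = 0.

Take the total order 0 < 1 < 2 < 3 on the vertex set. Then K (dimension 3) consists of the simplices:

  0-simplices (4): [0], [1], [2], [3]
  1-simplices (6): [0,1], [0,2], [0,3], [1,2], [1,3], [2,3]
  2-simplices (4): [0,1,2], [0,1,3], [0,2,3], [1,2,3]
  3-simplices (1): [0,1,2,3]

so the chain groups are C_0 ≅ Z^4, C_1 ≅ Z^6, C_2 ≅ Z^4, C_3 ≅ Z^1.

The boundary map ∂_1: C_1 → C_0 is given by ∂[p,q] = [q] − [p]. For instance
  ∂[0,2] = [2] − [0].
The 4×6 boundary matrix has rank 3 and Smith normal form diag(1,1,1).

∂_2: C_2 → C_1 maps a triangle to the signed sum of its edges. For instance
  ∂[0,1,2] = [1,2] − [0,2] + [0,1],
  ∂[0,2,3] = [2,3] − [0,3] + [0,2].
The 6×4 boundary matrix has rank 3 and Smith normal form diag(1,1,1).

The boundary map ∂_3: C_3 → C_2 sends each 3-simplex σ to the alternating sum Σ_i (−1)^i (σ with its i-th vertex removed). For instance
  ∂[0,1,2,3] = [1,2,3] − [0,2,3] + [0,1,3] − [0,1,2].
The resulting 4×1 matrix has rank 1, and its Smith normal form has invariant factors (1).

Now H_k = ker ∂_k / im ∂_{k+1}, so:

  H_0: rank C_0 − rank ∂_1 = 4 − 3 = 1, and the invariant factors of ∂_1 are all 1, so H_0 ≅ Z.
  H_1: rank ker ∂_1 − rank ∂_2 = (6 − 3) − 3 = 0, and the invariant factors of ∂_2 are all 1, so H_1 ≅ 0.
  H_2: rank ker ∂_2 − rank ∂_3 = (4 − 3) − 1 = 0, and the invariant factors of ∂_3 are all 1, so H_2 ≅ 0.
  H_3: rank ker ∂_3 − rank ∂_4 = (1 − 1) − 0 = 0, and there is no ∂_4, so H_3 ≅ 0.

As a check, the Euler characteristic is 4 − 6 + 4 − 1 = 1, which agrees with 1 − 0 + 0 − 0 = 1.
(K is a triangulation of the 3-simplex.)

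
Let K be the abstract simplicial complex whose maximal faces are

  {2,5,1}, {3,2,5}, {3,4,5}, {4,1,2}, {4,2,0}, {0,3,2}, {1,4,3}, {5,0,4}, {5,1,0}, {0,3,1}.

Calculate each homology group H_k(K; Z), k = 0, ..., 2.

Fix the vertex order 0 < 1 < 2 < 3 < 4 < 5 and write every simplex with vertices in increasing order. Then dim K = 2 and the simplices of K are:

  0-simplices (6): [0], [1], [2], [3], [4], [5]
  1-simplices (15): [0,1], [0,2], [0,3], [0,4], [0,5], [1,2], [1,3], [1,4], [1,5], [2,3], [2,4], [2,5], [3,4], [3,5], [4,5]
  2-simplices (10): [0,1,3], [0,1,5], [0,2,3], [0,2,4], [0,4,5], [1,2,4], [1,2,5], [1,3,4], [2,3,5], [3,4,5]

giving chain groups C_0 ≅ Z^6, C_1 ≅ Z^15, C_2 ≅ Z^10.

The boundary map ∂_1: C_1 → C_0 is given by ∂[p,q] = [q] − [p].
The 6×15 boundary matrix has rank 5 and Smith normal form diag(1,1,1,1,1).

∂_2: C_2 → C_1 sends each 2-simplex [p,q,r] to [q,r] − [p,r] + [p,q]. For instance
  ∂[0,1,5] = [1,5] − [0,5] + [0,1],
  ∂[1,2,4] = [2,4] − [1,4] + [1,2].
The resulting 15×10 matrix has rank 10, and its Smith normal form has invariant factors (1,1,1,1,1,1,1,1,1,2).

Computing H_k = (kernel of ∂_k) / (image of ∂_{k+1}):

  H_0: rank C_0 − rank ∂_1 = 6 − 5 = 1, and the invariant factors of ∂_1 are all 1, so H_0 = Z.
  H_1: rank ker ∂_1 − rank ∂_2 = (15 − 5) − 10 = 0, and ∂_2 has invariant factor 2 > 1, so H_1 = Z/2Z.
  H_2: rank ker ∂_2 − rank ∂_3 = (10 − 10) − 0 = 0, and there is no ∂_3, so H_2 = 0.

As a check, the Euler characteristic is 6 − 15 + 10 = 1, which agrees with 1 − 0 + 0 = 1.

H_0 ≅ Z,  H_1 ≅ Z/2Z,  H_2 = 0.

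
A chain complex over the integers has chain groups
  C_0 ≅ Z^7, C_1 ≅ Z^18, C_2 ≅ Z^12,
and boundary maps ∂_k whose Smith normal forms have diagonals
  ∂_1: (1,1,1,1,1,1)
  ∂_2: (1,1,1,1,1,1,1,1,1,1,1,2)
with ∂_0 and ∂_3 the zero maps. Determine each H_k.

H_0 = Z,  H_1 = Z_2,  H_2 = 0.

H_0: b_0 = 7 − 0 − 6 = 1; torsion from ∂_1 factors > 1: none. So H_0 = Z.
H_1: b_1 = 18 − 6 − 12 = 0; torsion from ∂_2 factors > 1: [2]. So H_1 = Z_2.
H_2: b_2 = 12 − 12 − 0 = 0; torsion from ∂_3 factors > 1: none. So H_2 = 0.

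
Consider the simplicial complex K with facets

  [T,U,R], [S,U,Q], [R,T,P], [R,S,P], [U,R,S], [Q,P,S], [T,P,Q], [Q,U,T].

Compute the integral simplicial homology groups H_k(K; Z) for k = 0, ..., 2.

We work with the vertex ordering P < Q < R < S < T < U. The simplices of K, each written with vertices in increasing order, are:

  0-simplices (6): P, Q, R, S, T, U
  1-simplices (12): PQ, PR, PS, PT, QS, QT, QU, RS, RT, RU, SU, TU
  2-simplices (8): PQS, PQT, PRS, PRT, QSU, QTU, RSU, RTU

so the chain groups are C_0 ≅ Z^6, C_1 ≅ Z^12, C_2 ≅ Z^8.

Boundary ∂_1: C_1 → C_0 sends each edge [p,q] (with p < q) to q − p. For instance
  ∂RS = S − R.
The resulting 6×12 matrix has rank 5, and its Smith normal form has invariant factors (1,1,1,1,1).

The boundary map ∂_2: C_2 → C_1 acts by ∂[p,q,r] = [q,r] − [p,r] + [p,q]. For instance
  ∂RSU = SU − RU + RS,
  ∂PRS = RS − PS + PR.
The resulting 12×8 matrix has rank 7, and its Smith normal form has invariant factors (1,1,1,1,1,1,1).

Now H_k = ker ∂_k / im ∂_{k+1}, so:

  H_0: rank C_0 − rank ∂_1 = 6 − 5 = 1, and the invariant factors of ∂_1 are all 1, so H_0 = Z.
  H_1: rank ker ∂_1 − rank ∂_2 = (12 − 5) − 7 = 0, and the invariant factors of ∂_2 are all 1, so H_1 = 0.
  H_2: rank ker ∂_2 − rank ∂_3 = (8 − 7) − 0 = 1, and there is no ∂_3, so H_2 = Z.

As a check, the Euler characteristic is 6 − 12 + 8 = 2, which agrees with 1 − 0 + 1 = 2.
(K is a triangulation of the 2-sphere S^2.)

H_0 = Z,  H_1 = 0,  H_2 = Z.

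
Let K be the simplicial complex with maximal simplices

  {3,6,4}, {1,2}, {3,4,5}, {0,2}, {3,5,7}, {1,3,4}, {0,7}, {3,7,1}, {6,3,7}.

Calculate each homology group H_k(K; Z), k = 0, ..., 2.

We work with the vertex ordering 0 < 1 < 2 < 3 < 4 < 5 < 6 < 7. The simplices of K, each written with vertices in increasing order, are:

  0-simplices (8): [0], [1], [2], [3], [4], [5], [6], [7]
  1-simplices (14): [0,2], [0,7], [1,2], [1,3], [1,4], [1,7], [3,4], [3,5], [3,6], [3,7], [4,5], [4,6], [5,7], [6,7]
  2-simplices (6): [1,3,4], [1,3,7], [3,4,5], [3,4,6], [3,5,7], [3,6,7]

Hence C_0 ≅ Z^8, C_1 ≅ Z^14, C_2 ≅ Z^6.

The boundary map ∂_1: C_1 → C_0 maps an edge to its endpoints' difference, ∂[p,q] = q − p. For instance
  ∂[3,4] = [4] − [3].
The resulting 8×14 matrix has rank 7, and its Smith normal form has invariant factors (1,1,1,1,1,1,1).

∂_2: C_2 → C_1 sends each 2-simplex [p,q,r] to [q,r] − [p,r] + [p,q]. For instance
  ∂[3,4,5] = [4,5] − [3,5] + [3,4],
  ∂[1,3,7] = [3,7] − [1,7] + [1,3].
This gives a 14×6 integer matrix of rank 6; reducing to Smith normal form yields diagonal entries (1,1,1,1,1,1).

Now H_k = ker ∂_k / im ∂_{k+1}, so:

  H_0: rank C_0 − rank ∂_1 = 8 − 7 = 1, and the invariant factors of ∂_1 are all 1, so H_0 = Z.
  H_1: rank ker ∂_1 − rank ∂_2 = (14 − 7) − 6 = 1, and the invariant factors of ∂_2 are all 1, so H_1 = Z.
  H_2: rank ker ∂_2 − rank ∂_3 = (6 − 6) − 0 = 0, and there is no ∂_3, so H_2 = 0.

H_0 ≅ Z,  H_1 ≅ Z,  H_2 = 0.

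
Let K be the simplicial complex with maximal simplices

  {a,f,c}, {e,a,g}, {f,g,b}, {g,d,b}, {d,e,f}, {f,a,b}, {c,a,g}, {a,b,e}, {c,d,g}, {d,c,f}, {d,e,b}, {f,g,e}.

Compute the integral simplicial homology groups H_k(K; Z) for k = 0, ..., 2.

K has 7 vertices, 18 edges, 12 triangles.
rank ∂_0 = 0, rank ∂_1 = 6 ⇒ b_0 = 7 − 0 − 6 = 1; all invariant factors of ∂_1 are 1 so no torsion. So H_0 ≅ Z.
rank ∂_1 = 6, rank ∂_2 = 12 ⇒ b_1 = 18 − 6 − 12 = 0; ∂_2 has invariant factor(s) [2] giving torsion. So H_1 ≅ Z/2.
rank ∂_2 = 12, rank ∂_3 = 0 ⇒ b_2 = 12 − 12 − 0 = 0. So H_2 ≅ 0.

H_0 ≅ Z,  H_1 ≅ Z/2,  H_2 = 0.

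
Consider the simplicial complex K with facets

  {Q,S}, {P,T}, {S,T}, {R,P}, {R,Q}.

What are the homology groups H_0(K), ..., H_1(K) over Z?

K has 5 vertices, 5 edges.
rank ∂_0 = 0, rank ∂_1 = 4 ⇒ b_0 = 5 − 0 − 4 = 1; all invariant factors of ∂_1 are 1 so no torsion. So H_0 ≅ Z.
rank ∂_1 = 4, rank ∂_2 = 0 ⇒ b_1 = 5 − 4 − 0 = 1. So H_1 ≅ Z.

H_0 = Z,  H_1 = Z.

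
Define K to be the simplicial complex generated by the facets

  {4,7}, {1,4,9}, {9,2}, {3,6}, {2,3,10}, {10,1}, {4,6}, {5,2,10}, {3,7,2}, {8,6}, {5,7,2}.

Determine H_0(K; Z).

H_0 = Z.

K has 10 vertices, 17 edges, 5 triangles.
rank ∂_0 = 0, rank ∂_1 = 9 ⇒ b_0 = 10 − 0 − 9 = 1; all invariant factors of ∂_1 are 1 so no torsion. So H_0 ≅ Z.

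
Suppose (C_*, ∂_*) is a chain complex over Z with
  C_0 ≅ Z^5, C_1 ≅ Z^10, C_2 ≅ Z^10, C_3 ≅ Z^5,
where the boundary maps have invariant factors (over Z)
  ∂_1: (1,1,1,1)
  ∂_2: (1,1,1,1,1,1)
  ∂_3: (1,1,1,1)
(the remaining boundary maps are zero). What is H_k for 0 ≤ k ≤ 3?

H_0: b_0 = 5 − 0 − 4 = 1; torsion from ∂_1 factors > 1: none. So H_0 = Z.
H_1: b_1 = 10 − 4 − 6 = 0; torsion from ∂_2 factors > 1: none. So H_1 = 0.
H_2: b_2 = 10 − 6 − 4 = 0; torsion from ∂_3 factors > 1: none. So H_2 = 0.
H_3: b_3 = 5 − 4 − 0 = 1; torsion from ∂_4 factors > 1: none. So H_3 = Z.

H_0 = Z,  H_1 = 0,  H_2 = 0,  H_3 = Z.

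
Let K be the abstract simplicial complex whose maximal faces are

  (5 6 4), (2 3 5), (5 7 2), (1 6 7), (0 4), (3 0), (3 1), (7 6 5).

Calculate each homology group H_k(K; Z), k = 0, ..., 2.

Order the vertices as 0 < 1 < 2 < 3 < 4 < 5 < 6 < 7. Listing each simplex with vertices in this order, K has dimension 2 with simplices:

  0-simplices (8): [0], [1], [2], [3], [4], [5], [6], [7]
  1-simplices (14): [0,3], [0,4], [1,3], [1,6], [1,7], [2,3], [2,5], [2,7], [3,5], [4,5], [4,6], [5,6], [5,7], [6,7]
  2-simplices (5): [1,6,7], [2,3,5], [2,5,7], [4,5,6], [5,6,7]

giving chain groups C_0 ≅ Z^8, C_1 ≅ Z^14, C_2 ≅ Z^5.

∂_1: C_1 → C_0 maps an edge to its endpoints' difference, ∂[p,q] = q − p. For instance
  ∂[3,5] = [5] − [3].
The 8×14 boundary matrix has rank 7 and Smith normal form diag(1,1,1,1,1,1,1).

∂_2: C_2 → C_1 sends each 2-simplex [p,q,r] to [q,r] − [p,r] + [p,q]. For instance
  ∂[1,6,7] = [6,7] − [1,7] + [1,6],
  ∂[2,5,7] = [5,7] − [2,7] + [2,5].
The 14×5 boundary matrix has rank 5 and Smith normal form diag(1,1,1,1,1).

Now H_k = ker ∂_k / im ∂_{k+1}, so:

  H_0: rank C_0 − rank ∂_1 = 8 − 7 = 1, and the invariant factors of ∂_1 are all 1, so H_0 ≅ Z.
  H_1: rank ker ∂_1 − rank ∂_2 = (14 − 7) − 5 = 2, and the invariant factors of ∂_2 are all 1, so H_1 ≅ Z^2.
  H_2: rank ker ∂_2 − rank ∂_3 = (5 − 5) − 0 = 0, and there is no ∂_3, so H_2 ≅ 0.

H_0 = Z,  H_1 = Z^2,  H_2 = 0.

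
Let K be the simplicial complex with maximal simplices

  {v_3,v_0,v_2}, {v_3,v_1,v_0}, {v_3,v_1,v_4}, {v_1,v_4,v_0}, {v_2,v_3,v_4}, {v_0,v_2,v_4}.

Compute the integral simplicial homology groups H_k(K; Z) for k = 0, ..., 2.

H_0 ≅ Z,  H_1 = 0,  H_2 ≅ Z.

Order the vertices as v_0 < v_1 < v_2 < v_3 < v_4. Listing each simplex with vertices in this order, K has dimension 2 with simplices:

  0-simplices (5): [v_0], [v_1], [v_2], [v_3], [v_4]
  1-simplices (9): [v_0,v_1], [v_0,v_2], [v_0,v_3], [v_0,v_4], [v_1,v_3], [v_1,v_4], [v_2,v_3], [v_2,v_4], [v_3,v_4]
  2-simplices (6): [v_0,v_1,v_3], [v_0,v_1,v_4], [v_0,v_2,v_3], [v_0,v_2,v_4], [v_1,v_3,v_4], [v_2,v_3,v_4]

giving chain groups C_0 ≅ Z^5, C_1 ≅ Z^9, C_2 ≅ Z^6.

∂_1: C_1 → C_0 sends each edge [p,q] (with p < q) to q − p. For instance
  ∂[v_2,v_3] = [v_3] − [v_2].
As a 5×9 matrix over Z this has rank 4, with invariant factors (1,1,1,1).

∂_2: C_2 → C_1 acts by ∂[p,q,r] = [q,r] − [p,r] + [p,q]. For instance
  ∂[v_0,v_2,v_4] = [v_2,v_4] − [v_0,v_4] + [v_0,v_2],
  ∂[v_2,v_3,v_4] = [v_3,v_4] − [v_2,v_4] + [v_2,v_3].
This gives a 9×6 integer matrix of rank 5; reducing to Smith normal form yields diagonal entries (1,1,1,1,1).

Reading off H_k = ker ∂_k / im ∂_{k+1}:

  H_0: rank C_0 − rank ∂_1 = 5 − 4 = 1, and the invariant factors of ∂_1 are all 1, so H_0 = Z.
  H_1: rank ker ∂_1 − rank ∂_2 = (9 − 4) − 5 = 0, and the invariant factors of ∂_2 are all 1, so H_1 = 0.
  H_2: rank ker ∂_2 − rank ∂_3 = (6 − 5) − 0 = 1, and there is no ∂_3, so H_2 = Z.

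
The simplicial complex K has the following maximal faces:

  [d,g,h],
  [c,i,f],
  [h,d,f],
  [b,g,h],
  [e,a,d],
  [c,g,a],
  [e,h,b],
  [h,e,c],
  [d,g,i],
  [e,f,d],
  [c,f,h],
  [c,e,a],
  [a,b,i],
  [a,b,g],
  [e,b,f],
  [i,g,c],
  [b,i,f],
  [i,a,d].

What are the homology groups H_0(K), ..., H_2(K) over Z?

H_0 = Z,  H_1 = Z ⊕ Z/2,  H_2 = 0.

We work with the vertex ordering a < b < c < d < e < f < g < h < i. The simplices of K, each written with vertices in increasing order, are:

  0-simplices (9): a, b, c, d, e, f, g, h, i
  1-simplices (27): ab, ac, ad, ae, ag, ai, be, bf, bg, bh, bi, ce, cf, cg, ch, ci, de, df, dg, dh, di, ef, eh, fh, fi, gh, gi
  2-simplices (18): abg, abi, ace, acg, ade, adi, bef, beh, bfi, bgh, ceh, cfh, cfi, cgi, def, dfh, dgh, dgi

Hence C_0 ≅ Z^9, C_1 ≅ Z^27, C_2 ≅ Z^18.

Boundary ∂_1: C_1 → C_0 sends each edge [p,q] (with p < q) to q − p. For instance
  ∂ab = b − a.
This gives a 9×27 integer matrix of rank 8; reducing to Smith normal form yields diagonal entries (1,1,1,1,1,1,1,1).

The boundary map ∂_2: C_2 → C_1 maps a triangle to the signed sum of its edges. For instance
  ∂ceh = eh − ch + ce,
  ∂acg = cg − ag + ac.
This gives a 27×18 integer matrix of rank 18; reducing to Smith normal form yields diagonal entries (1,1,1,1,1,1,1,1,1,1,1,1,1,1,1,1,1,2).

From H_k ≅ ker(∂_k) / im(∂_{k+1}) we obtain:

  H_0: rank C_0 − rank ∂_1 = 9 − 8 = 1, and the invariant factors of ∂_1 are all 1, so H_0 ≅ Z.
  H_1: rank ker ∂_1 − rank ∂_2 = (27 − 8) − 18 = 1, and ∂_2 has invariant factor 2 > 1, so H_1 ≅ Z ⊕ Z/2.
  H_2: rank ker ∂_2 − rank ∂_3 = (18 − 18) − 0 = 0, and there is no ∂_3, so H_2 ≅ 0.

(K is a triangulation of the Klein bottle.)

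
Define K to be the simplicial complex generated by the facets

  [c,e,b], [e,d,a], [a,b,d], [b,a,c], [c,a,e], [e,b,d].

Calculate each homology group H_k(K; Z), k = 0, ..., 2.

Take the total order a < b < c < d < e on the vertex set. Then K (dimension 2) consists of the simplices:

  0-simplices (5): a, b, c, d, e
  1-simplices (9): ab, ac, ad, ae, bc, bd, be, ce, de
  2-simplices (6): abc, abd, ace, ade, bce, bde

Hence C_0 ≅ Z^5, C_1 ≅ Z^9, C_2 ≅ Z^6.

Boundary ∂_1: C_1 → C_0 maps an edge to its endpoints' difference, ∂[p,q] = q − p. For instance
  ∂be = e − b.
As a 5×9 matrix over Z this has rank 4, with invariant factors (1,1,1,1).

The boundary map ∂_2: C_2 → C_1 acts by ∂[p,q,r] = [q,r] − [p,r] + [p,q]. For instance
  ∂bce = ce − be + bc,
  ∂abd = bd − ad + ab.
The resulting 9×6 matrix has rank 5, and its Smith normal form has invariant factors (1,1,1,1,1).

Computing H_k = (kernel of ∂_k) / (image of ∂_{k+1}):

  H_0: rank C_0 − rank ∂_1 = 5 − 4 = 1, and the invariant factors of ∂_1 are all 1, so H_0 = Z.
  H_1: rank ker ∂_1 − rank ∂_2 = (9 − 4) − 5 = 0, and the invariant factors of ∂_2 are all 1, so H_1 = 0.
  H_2: rank ker ∂_2 − rank ∂_3 = (6 − 5) − 0 = 1, and there is no ∂_3, so H_2 = Z.

As a check, the Euler characteristic is 5 − 9 + 6 = 2, which agrees with 1 − 0 + 1 = 2.

H_0 ≅ Z,  H_1 = 0,  H_2 ≅ Z.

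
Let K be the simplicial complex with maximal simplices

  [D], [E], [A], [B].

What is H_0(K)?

H_0 ≅ Z^4.

Fix the vertex order A < B < D < E and write every simplex with vertices in increasing order. Then dim K = 0 and the simplices of K are:

  0-simplices (4): A, B, D, E

Hence C_0 ≅ Z^4.

Reading off H_k = ker ∂_k / im ∂_{k+1}:

  H_0: rank C_0 − rank ∂_1 = 4 − 0 = 4, and there is no ∂_1, so H_0 = Z^4.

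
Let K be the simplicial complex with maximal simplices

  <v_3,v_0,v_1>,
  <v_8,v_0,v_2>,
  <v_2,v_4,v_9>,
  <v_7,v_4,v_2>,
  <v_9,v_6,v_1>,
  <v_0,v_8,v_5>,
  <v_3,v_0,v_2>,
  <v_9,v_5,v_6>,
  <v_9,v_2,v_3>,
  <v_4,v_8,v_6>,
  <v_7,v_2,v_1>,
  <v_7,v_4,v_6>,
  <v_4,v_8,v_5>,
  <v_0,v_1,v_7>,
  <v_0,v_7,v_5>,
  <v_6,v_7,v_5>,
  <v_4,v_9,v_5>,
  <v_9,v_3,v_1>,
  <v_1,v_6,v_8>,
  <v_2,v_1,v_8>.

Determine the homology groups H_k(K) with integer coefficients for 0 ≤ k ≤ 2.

Take the total order v_0 < v_1 < v_2 < v_3 < v_4 < v_5 < v_6 < v_7 < v_8 < v_9 on the vertex set. Then K (dimension 2) consists of the simplices:

  0-simplices (10): [v_0], [v_1], [v_2], [v_3], [v_4], [v_5], [v_6], [v_7], [v_8], [v_9]
  1-simplices (30): (30 of them)
  2-simplices (20): (20 of them)

Hence C_0 ≅ Z^10, C_1 ≅ Z^30, C_2 ≅ Z^20.

Boundary ∂_1: C_1 → C_0 maps an edge to its endpoints' difference, ∂[p,q] = q − p.
This gives a 10×30 integer matrix of rank 9; reducing to Smith normal form yields diagonal entries (1,1,1,1,1,1,1,1,1).

Boundary ∂_2: C_2 → C_1 acts by ∂[p,q,r] = [q,r] − [p,r] + [p,q]. For instance
  ∂[v_4,v_5,v_8] = [v_5,v_8] − [v_4,v_8] + [v_4,v_5],
  ∂[v_2,v_4,v_7] = [v_4,v_7] − [v_2,v_7] + [v_2,v_4].
As a 30×20 matrix over Z this has rank 20, with invariant factors (1,1,1,1,1,1,1,1,1,1,1,1,1,1,1,1,1,1,1,2).

From H_k ≅ ker(∂_k) / im(∂_{k+1}) we obtain:

  H_0: rank C_0 − rank ∂_1 = 10 − 9 = 1, and the invariant factors of ∂_1 are all 1, so H_0 = Z.
  H_1: rank ker ∂_1 − rank ∂_2 = (30 − 9) − 20 = 1, and ∂_2 has invariant factor 2 > 1, so H_1 = Z × Z/2.
  H_2: rank ker ∂_2 − rank ∂_3 = (20 − 20) − 0 = 0, and there is no ∂_3, so H_2 = 0.

H_0 ≅ Z,  H_1 ≅ Z × Z/2,  H_2 = 0.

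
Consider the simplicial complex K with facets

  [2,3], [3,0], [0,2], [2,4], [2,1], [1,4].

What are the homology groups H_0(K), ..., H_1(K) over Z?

Fix the vertex order 0 < 1 < 2 < 3 < 4 and write every simplex with vertices in increasing order. Then dim K = 1 and the simplices of K are:

  0-simplices (5): [0], [1], [2], [3], [4]
  1-simplices (6): [0,2], [0,3], [1,2], [1,4], [2,3], [2,4]

so the chain groups are C_0 ≅ Z^5, C_1 ≅ Z^6.

∂_1: C_1 → C_0 is given by ∂[p,q] = [q] − [p].
As a 5×6 matrix over Z this has rank 4, with invariant factors (1,1,1,1).

From H_k ≅ ker(∂_k) / im(∂_{k+1}) we obtain:

  H_0: rank C_0 − rank ∂_1 = 5 − 4 = 1, and the invariant factors of ∂_1 are all 1, so H_0 ≅ Z.
  H_1: rank ker ∂_1 − rank ∂_2 = (6 − 4) − 0 = 2, and there is no ∂_2, so H_1 ≅ Z^2.

(K is a triangulation of a wedge of 2 circles.)

H_0 ≅ Z,  H_1 ≅ Z^2.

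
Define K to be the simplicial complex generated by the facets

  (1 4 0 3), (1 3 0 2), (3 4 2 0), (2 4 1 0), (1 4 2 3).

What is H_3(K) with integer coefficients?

H_3 = Z.

We work with the vertex ordering 0 < 1 < 2 < 3 < 4. The simplices of K, each written with vertices in increasing order, are:

  0-simplices (5): [0], [1], [2], [3], [4]
  1-simplices (10): [0,1], [0,2], [0,3], [0,4], [1,2], [1,3], [1,4], [2,3], [2,4], [3,4]
  2-simplices (10): [0,1,2], [0,1,3], [0,1,4], [0,2,3], [0,2,4], [0,3,4], [1,2,3], [1,2,4], [1,3,4], [2,3,4]
  3-simplices (5): [0,1,2,3], [0,1,2,4], [0,1,3,4], [0,2,3,4], [1,2,3,4]

Hence C_0 ≅ Z^5, C_1 ≅ Z^10, C_2 ≅ Z^10, C_3 ≅ Z^5.

∂_1: C_1 → C_0 sends each edge [p,q] (with p < q) to q − p. For instance
  ∂[2,4] = [4] − [2].
As a 5×10 matrix over Z this has rank 4, with invariant factors (1,1,1,1).

The boundary map ∂_2: C_2 → C_1 maps a triangle to the signed sum of its edges. For instance
  ∂[1,2,3] = [2,3] − [1,3] + [1,2],
  ∂[0,3,4] = [3,4] − [0,4] + [0,3].
The 10×10 boundary matrix has rank 6 and Smith normal form diag(1,1,1,1,1,1).

The boundary map ∂_3: C_3 → C_2 sends each 3-simplex σ to the alternating sum Σ_i (−1)^i (σ with its i-th vertex removed). For instance
  ∂[0,2,3,4] = [2,3,4] − [0,3,4] + [0,2,4] − [0,2,3],
  ∂[0,1,3,4] = [1,3,4] − [0,3,4] + [0,1,4] − [0,1,3].
This gives a 10×5 integer matrix of rank 4; reducing to Smith normal form yields diagonal entries (1,1,1,1).

From H_k ≅ ker(∂_k) / im(∂_{k+1}) we obtain:

  H_3: rank ker ∂_3 − rank ∂_4 = (5 − 4) − 0 = 1, and there is no ∂_4, so H_3 ≅ Z.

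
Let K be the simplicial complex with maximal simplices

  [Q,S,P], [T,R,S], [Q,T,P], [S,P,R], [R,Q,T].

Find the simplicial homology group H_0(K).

Take the total order P < Q < R < S < T on the vertex set. Then K (dimension 2) consists of the simplices:

  0-simplices (5): P, Q, R, S, T
  1-simplices (10): PQ, PR, PS, PT, QR, QS, QT, RS, RT, ST
  2-simplices (5): PQS, PQT, PRS, QRT, RST

Hence C_0 ≅ Z^5, C_1 ≅ Z^10, C_2 ≅ Z^5.

∂_1: C_1 → C_0 maps an edge to its endpoints' difference, ∂[p,q] = q − p.
This gives a 5×10 integer matrix of rank 4; reducing to Smith normal form yields diagonal entries (1,1,1,1).

∂_2: C_2 → C_1 acts by ∂[p,q,r] = [q,r] − [p,r] + [p,q]. For instance
  ∂QRT = RT − QT + QR,
  ∂PQT = QT − PT + PQ.
As a 10×5 matrix over Z this has rank 5, with invariant factors (1,1,1,1,1).

Reading off H_k = ker ∂_k / im ∂_{k+1}:

  H_0: rank C_0 − rank ∂_1 = 5 − 4 = 1, and the invariant factors of ∂_1 are all 1, so H_0 = Z.

H_0 = Z.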